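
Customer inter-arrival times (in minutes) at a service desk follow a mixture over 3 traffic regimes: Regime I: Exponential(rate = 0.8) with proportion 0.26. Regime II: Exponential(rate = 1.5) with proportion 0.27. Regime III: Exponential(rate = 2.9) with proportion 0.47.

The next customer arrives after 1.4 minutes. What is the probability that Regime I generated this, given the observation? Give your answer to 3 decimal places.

0.481

Posterior ∝ prior × likelihood, so P(k | x) ∝ π_k f_k(x); normalise over all components.
Evaluate each component's likelihood at the observed value:
  L_I = 0.8·e^(−0.8·1.4) = 0.8·e^(−1.1200) = 0.261024
  L_II = 1.5·e^(−1.5·1.4) = 1.5·e^(−2.1000) = 0.183685
  L_III = 2.9·e^(−2.9·1.4) = 2.9·e^(−4.0600) = 0.0500222
Multiply by the mixture weights:
  π_I·L_I = 0.26 × 0.261024 = 0.0678662
  π_II·L_II = 0.27 × 0.183685 = 0.0495949
  π_III·L_III = 0.47 × 0.0500222 = 0.0235104
Evidence: 0.0678662 + 0.0495949 + 0.0235104 = 0.140971
Responsibility of Regime I: 0.0678662 / 0.140971 ≈ 0.481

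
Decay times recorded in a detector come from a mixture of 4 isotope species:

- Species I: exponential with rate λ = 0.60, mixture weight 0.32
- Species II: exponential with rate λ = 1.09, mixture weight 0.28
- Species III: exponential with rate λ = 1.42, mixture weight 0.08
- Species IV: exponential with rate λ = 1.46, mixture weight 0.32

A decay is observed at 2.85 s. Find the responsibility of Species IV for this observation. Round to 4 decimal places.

0.1263

The responsibility of component k is P(Z=k) f_k(x) divided by Σ_j P(Z=j) f_j(x).
Evaluate each component's likelihood at the observed value:
  p_I = 0.108519
  p_II = 0.0487855
  p_III = 0.0248141
  p_IV = 0.0227643
Weight by the priors:
  P(Z=I)·p_I = 0.32 × 0.108519 = 0.0347262
  P(Z=II)·p_II = 0.28 × 0.0487855 = 0.0136599
  P(Z=III)·p_III = 0.08 × 0.0248141 = 0.00198513
  P(Z=IV)·p_IV = 0.32 × 0.0227643 = 0.00728456
Evidence: 0.0347262 + 0.0136599 + 0.00198513 + 0.00728456 = 0.0576559
P(Species IV | 2.85 s) = 0.00728456 / 0.0576559 ≈ 0.1263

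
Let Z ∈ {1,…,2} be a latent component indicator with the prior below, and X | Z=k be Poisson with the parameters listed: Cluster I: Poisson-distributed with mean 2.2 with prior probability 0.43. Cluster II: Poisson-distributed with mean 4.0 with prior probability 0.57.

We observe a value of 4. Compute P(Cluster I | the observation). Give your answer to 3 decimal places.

0.295

The responsibility of component k is π_k f_k(x) divided by Σ_j π_j f_j(x).
Evaluate each component's likelihood at the observed value:
  L_I = 0.108151
  L_II = 0.195367
Weight by the priors:
  π_I·L_I = 0.43 × 0.108151 = 0.046505
  π_II·L_II = 0.57 × 0.195367 = 0.111359
Sum: 0.046505 + 0.111359 = 0.157864
So the posterior for Cluster I is 0.046505 / 0.157864 ≈ 0.295.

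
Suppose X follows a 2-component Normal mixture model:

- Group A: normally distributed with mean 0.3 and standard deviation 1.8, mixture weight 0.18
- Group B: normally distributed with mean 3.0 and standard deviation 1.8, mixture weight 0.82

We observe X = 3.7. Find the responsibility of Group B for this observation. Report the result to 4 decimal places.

Apply Bayes' rule: the posterior for each component is proportional to its prior times its likelihood at x.
Evaluate each component's likelihood at the observed value:
  p_A = (1/(1.8·√(2π)))·exp(−(3.7−0.3)²/(2·1.8²)) = 0.221635·exp(-1.78395) = 0.0372287
  p_B = (1/(1.8·√(2π)))·exp(−(3.7−3.0)²/(2·1.8²)) = 0.221635·exp(-0.07562) = 0.205493
Prior × likelihood for each component:
  π_A·p_A = 0.18 × 0.0372287 = 0.00670116
  π_B·p_B = 0.82 × 0.205493 = 0.168504
Marginal: 0.00670116 + 0.168504 = 0.175206
P(Group B | x) ≈ 0.9618

0.9618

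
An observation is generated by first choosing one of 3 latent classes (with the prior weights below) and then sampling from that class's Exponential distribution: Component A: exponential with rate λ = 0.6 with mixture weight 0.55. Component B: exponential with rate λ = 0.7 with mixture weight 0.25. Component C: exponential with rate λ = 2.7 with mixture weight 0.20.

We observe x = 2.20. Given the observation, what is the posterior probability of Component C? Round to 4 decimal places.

Apply Bayes' rule: the posterior for each component is proportional to its prior times its likelihood at x.
Exponential densities:
  p_A = 0.6·e^(−0.6·2.20) = 0.6·e^(−1.3200) = 0.160281
  p_B = 0.7·e^(−0.7·2.20) = 0.7·e^(−1.5400) = 0.150067
  p_C = 2.7·e^(−2.7·2.20) = 2.7·e^(−5.9400) = 0.00710648
Multiply by the mixture weights:
  P(Z=A)·p_A = 0.55 × 0.160281 = 0.0881546
  P(Z=B)·p_B = 0.25 × 0.150067 = 0.0375167
  P(Z=C)·p_C = 0.20 × 0.00710648 = 0.0014213
Denominator: 0.0881546 + 0.0375167 + 0.0014213 = 0.127093
P(Component C | x) ≈ 0.0112

0.0112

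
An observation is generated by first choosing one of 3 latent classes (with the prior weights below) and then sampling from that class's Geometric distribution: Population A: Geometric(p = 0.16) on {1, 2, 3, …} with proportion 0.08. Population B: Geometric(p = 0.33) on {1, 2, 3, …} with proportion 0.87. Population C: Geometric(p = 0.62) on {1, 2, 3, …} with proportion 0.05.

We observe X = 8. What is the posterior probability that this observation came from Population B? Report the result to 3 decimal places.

0.820

P(component k | x) = w_k·f_k(x) / marginal(x), where marginal(x) = Σ_j w_j·f_j(x).
Geometric probabilities:
  L_A = 0.16·(1−0.16)^7 = 0.16·0.29509 = 0.0472145
  L_B = 0.33·(1−0.33)^7 = 0.33·0.0606071 = 0.0200003
  L_C = 0.62·(1−0.62)^7 = 0.62·0.00114416 = 0.000709377
Unnormalised posteriors:
  w_A·L_A = 0.08 × 0.0472145 = 0.00377716
  w_B·L_B = 0.87 × 0.0200003 = 0.0174003
  w_C·L_C = 0.05 × 0.000709377 = 3.54688e-05
Sum: 0.00377716 + 0.0174003 + 3.54688e-05 = 0.0212129
Responsibility of Population B: 0.0174003 / 0.0212129 ≈ 0.820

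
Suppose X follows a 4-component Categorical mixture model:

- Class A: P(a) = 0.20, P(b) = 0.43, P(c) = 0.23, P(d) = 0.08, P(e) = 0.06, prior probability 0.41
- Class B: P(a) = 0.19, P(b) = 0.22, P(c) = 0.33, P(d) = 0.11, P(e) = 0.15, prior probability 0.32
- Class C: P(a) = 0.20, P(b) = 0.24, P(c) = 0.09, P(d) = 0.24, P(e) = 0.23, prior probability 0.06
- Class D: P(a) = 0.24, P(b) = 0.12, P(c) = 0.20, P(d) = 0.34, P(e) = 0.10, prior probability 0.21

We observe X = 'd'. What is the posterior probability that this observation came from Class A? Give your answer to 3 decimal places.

Apply Bayes' rule: the posterior for each component is proportional to its prior times its likelihood at x.
Categorical probabilities:
  f_A = 0.08
  f_B = 0.11
  f_C = 0.24
  f_D = 0.34
Prior × likelihood for each component:
  w_A·f_A = 0.41 × 0.08 = 0.0328
  w_B·f_B = 0.32 × 0.11 = 0.0352
  w_C·f_C = 0.06 × 0.24 = 0.0144
  w_D·f_D = 0.21 × 0.34 = 0.0714
Marginal: 0.0328 + 0.0352 + 0.0144 + 0.0714 = 0.1538
P(Class A | data) = 0.0328 / 0.1538 ≈ 0.213

0.213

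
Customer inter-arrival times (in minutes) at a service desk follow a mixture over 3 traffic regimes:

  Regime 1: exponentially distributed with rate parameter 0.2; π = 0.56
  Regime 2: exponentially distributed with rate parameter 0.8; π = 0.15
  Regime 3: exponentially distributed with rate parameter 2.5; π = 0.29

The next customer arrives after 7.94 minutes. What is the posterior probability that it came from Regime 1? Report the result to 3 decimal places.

P(component k | x) = w_k·f_k(x) / marginal(x), where marginal(x) = Σ_j w_j·f_j(x).
Component likelihoods at x = 7.94 minutes:
  p_1 = 0.0408668
  p_2 = 0.00139461
  p_3 = 5.9868e-09
Unnormalised posteriors:
  w_1·p_1 = 0.56 × 0.0408668 = 0.0228854
  w_2·p_2 = 0.15 × 0.00139461 = 0.000209191
  w_3·p_3 = 0.29 × 5.9868e-09 = 1.73617e-09
Denominator: 0.0228854 + 0.000209191 + 1.73617e-09 = 0.0230946
So the posterior for Regime 1 is 0.0228854 / 0.0230946 ≈ 0.991.

0.991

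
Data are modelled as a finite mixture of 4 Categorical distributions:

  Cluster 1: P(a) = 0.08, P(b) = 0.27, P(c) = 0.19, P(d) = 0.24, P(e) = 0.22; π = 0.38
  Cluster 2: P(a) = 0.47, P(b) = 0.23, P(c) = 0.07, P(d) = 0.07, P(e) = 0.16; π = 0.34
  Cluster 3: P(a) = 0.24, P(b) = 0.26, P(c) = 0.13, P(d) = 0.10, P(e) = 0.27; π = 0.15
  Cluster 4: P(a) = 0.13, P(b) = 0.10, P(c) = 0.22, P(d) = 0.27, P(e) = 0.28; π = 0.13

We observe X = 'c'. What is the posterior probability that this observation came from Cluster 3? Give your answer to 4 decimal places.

0.1353

By Bayes' theorem, P(k | x) = w_k f_k(x) / Σ_j w_j f_j(x).
Categorical probabilities:
  L_1 = 0.19
  L_2 = 0.07
  L_3 = 0.13
  L_4 = 0.22
Multiply by the mixture weights:
  w_1·L_1 = 0.38 × 0.19 = 0.0722
  w_2·L_2 = 0.34 × 0.07 = 0.0238
  w_3·L_3 = 0.15 × 0.13 = 0.0195
  w_4·L_4 = 0.13 × 0.22 = 0.0286
Sum: 0.0722 + 0.0238 + 0.0195 + 0.0286 = 0.1441
P(Cluster 3 | the observation) = 0.0195 / 0.1441 ≈ 0.1353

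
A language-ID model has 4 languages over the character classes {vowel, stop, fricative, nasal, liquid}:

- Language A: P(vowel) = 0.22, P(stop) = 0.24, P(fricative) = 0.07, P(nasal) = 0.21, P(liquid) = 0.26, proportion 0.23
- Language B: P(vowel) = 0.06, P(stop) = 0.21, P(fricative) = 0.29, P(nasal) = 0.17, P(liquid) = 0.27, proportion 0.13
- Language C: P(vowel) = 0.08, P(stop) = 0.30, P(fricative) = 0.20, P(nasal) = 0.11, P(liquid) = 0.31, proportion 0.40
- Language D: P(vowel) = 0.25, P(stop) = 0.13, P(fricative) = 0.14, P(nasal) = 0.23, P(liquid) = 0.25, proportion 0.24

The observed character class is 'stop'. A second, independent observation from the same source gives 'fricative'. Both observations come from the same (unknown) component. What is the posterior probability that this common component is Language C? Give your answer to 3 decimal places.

0.598

The responsibility of component k is π_k f_k(x) divided by Σ_j π_j f_j(x).
Since both observations come from the same component, the likelihood for component k is f_k(x₁)·f_k(x₂).
  p_A = [0.24] × [0.07] = 0.0168
  p_B = [0.21] × [0.29] = 0.0609
  p_C = [0.3] × [0.2] = 0.06
  p_D = [0.13] × [0.14] = 0.0182
Multiply by the mixture weights:
  π_A·p_A = 0.23 × 0.0168 = 0.003864
  π_B·p_B = 0.13 × 0.0609 = 0.007917
  π_C·p_C = 0.40 × 0.06 = 0.024
  π_D·p_D = 0.24 × 0.0182 = 0.004368
Evidence: 0.003864 + 0.007917 + 0.024 + 0.004368 = 0.040149
So the posterior for Language C is 0.024 / 0.040149 ≈ 0.598.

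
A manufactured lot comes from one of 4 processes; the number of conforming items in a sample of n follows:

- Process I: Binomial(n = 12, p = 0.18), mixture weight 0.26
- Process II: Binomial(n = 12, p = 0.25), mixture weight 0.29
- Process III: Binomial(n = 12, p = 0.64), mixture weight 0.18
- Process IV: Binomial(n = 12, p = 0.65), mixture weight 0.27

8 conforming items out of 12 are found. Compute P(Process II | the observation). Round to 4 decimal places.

By Bayes' theorem, P(k | x) = π_k f_k(x) / Σ_j π_j f_j(x).
Binomial probabilities:
  p_I = C(12,8)·0.18^8·0.82^4 = 495·1.102e-06·0.452122 = 0.000246627
  p_II = C(12,8)·0.25^8·0.75^4 = 495·1.52588e-05·0.316406 = 0.00238985
  p_III = C(12,8)·0.64^8·0.36^4 = 495·0.0281475·0.0167962 = 0.234021
  p_IV = C(12,8)·0.65^8·0.35^4 = 495·0.0318645·0.0150062 = 0.236692
Unnormalised posteriors:
  π_I·p_I = 0.26 × 0.000246627 = 6.4123e-05
  π_II·p_II = 0.29 × 0.00238985 = 0.000693056
  π_III·p_III = 0.18 × 0.234021 = 0.0421238
  π_IV·p_IV = 0.27 × 0.236692 = 0.0639069
Sum: 6.4123e-05 + 0.000693056 + 0.0421238 + 0.0639069 = 0.106788
P(Process II | the observation) ≈ 0.0065

0.0065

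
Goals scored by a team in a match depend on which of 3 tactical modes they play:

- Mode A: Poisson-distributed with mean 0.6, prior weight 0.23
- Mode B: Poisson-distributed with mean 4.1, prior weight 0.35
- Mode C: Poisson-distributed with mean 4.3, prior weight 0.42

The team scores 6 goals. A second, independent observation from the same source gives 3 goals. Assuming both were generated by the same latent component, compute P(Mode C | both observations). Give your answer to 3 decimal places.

0.553

P(component k | x) = w_k·f_k(x) / marginal(x), where marginal(x) = Σ_j w_j·f_j(x).
Since both observations come from the same component, the likelihood for component k is f_k(x₁)·f_k(x₂).
  L_A = [e^(−0.6)·0.6^6/6! = 3.5563e-05] × [0.0197572] = 7.02626e-07
  L_B = [e^(−4.1)·4.1^6/6! = 0.109336] × [0.190368] = 0.020814
  L_C = [e^(−4.3)·4.3^6/6! = 0.119127] × [0.179799] = 0.021419
Unnormalised posteriors:
  w_A·L_A = 0.23 × 7.02626e-07 = 1.61604e-07
  w_B·L_B = 0.35 × 0.020814 = 0.00728491
  w_C·L_C = 0.42 × 0.021419 = 0.00899599
Denominator: 1.61604e-07 + 0.00728491 + 0.00899599 = 0.0162811
So the posterior for Mode C is 0.00899599 / 0.0162811 ≈ 0.553.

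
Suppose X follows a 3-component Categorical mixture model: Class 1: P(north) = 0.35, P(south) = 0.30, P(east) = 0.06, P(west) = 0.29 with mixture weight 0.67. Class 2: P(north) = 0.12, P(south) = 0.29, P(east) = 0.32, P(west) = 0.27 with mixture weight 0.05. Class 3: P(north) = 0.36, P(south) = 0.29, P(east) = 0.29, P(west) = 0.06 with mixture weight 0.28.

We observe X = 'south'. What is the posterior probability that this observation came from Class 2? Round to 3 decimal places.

Posterior ∝ prior × likelihood, so P(k | x) ∝ w_k f_k(x); normalise over all components.
Categorical probabilities:
  p_1 = 0.3
  p_2 = 0.29
  p_3 = 0.29
Prior × likelihood for each component:
  w_1·p_1 = 0.67 × 0.3 = 0.201
  w_2·p_2 = 0.05 × 0.29 = 0.0145
  w_3·p_3 = 0.28 × 0.29 = 0.0812
Marginal: 0.201 + 0.0145 + 0.0812 = 0.2967
So the posterior for Class 2 is 0.0145 / 0.2967 ≈ 0.049.

0.049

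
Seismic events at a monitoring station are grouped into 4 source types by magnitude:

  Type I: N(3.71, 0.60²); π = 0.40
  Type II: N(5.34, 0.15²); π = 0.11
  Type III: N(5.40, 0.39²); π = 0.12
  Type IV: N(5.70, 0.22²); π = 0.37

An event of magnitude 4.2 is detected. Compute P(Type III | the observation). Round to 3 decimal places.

0.006

Apply Bayes' rule: the posterior for each component is proportional to its prior times its likelihood at x.
Normal densities:
  p_I = (1/(0.60·√(2π)))·exp(−(4.2−3.71)²/(2·0.60²)) = 0.664904·exp(-0.33347) = 0.476358
  p_II = (1/(0.15·√(2π)))·exp(−(4.2−5.34)²/(2·0.15²)) = 2.659615·exp(-28.88000) = 7.62771e-13
  p_III = (1/(0.39·√(2π)))·exp(−(4.2−5.40)²/(2·0.39²)) = 1.022929·exp(-4.73373) = 0.00899526
  p_IV = (1/(0.22·√(2π)))·exp(−(4.2−5.70)²/(2·0.22²)) = 1.813374·exp(-23.24380) = 1.45825e-10
Unnormalised posteriors:
  π_I·p_I = 0.40 × 0.476358 = 0.190543
  π_II·p_II = 0.11 × 7.62771e-13 = 8.39048e-14
  π_III·p_III = 0.12 × 0.00899526 = 0.00107943
  π_IV·p_IV = 0.37 × 1.45825e-10 = 5.39553e-11
Sum: 0.190543 + 8.39048e-14 + 0.00107943 + 5.39553e-11 = 0.191623
P(Type III | 4.2) = 0.00107943 / 0.191623 ≈ 0.006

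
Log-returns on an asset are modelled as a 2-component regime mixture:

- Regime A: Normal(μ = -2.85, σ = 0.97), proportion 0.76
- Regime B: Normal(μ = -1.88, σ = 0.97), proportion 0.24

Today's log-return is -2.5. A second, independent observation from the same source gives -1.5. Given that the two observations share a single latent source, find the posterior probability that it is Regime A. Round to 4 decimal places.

0.5987

P(component k | x) = w_k·f_k(x) / marginal(x), where marginal(x) = Σ_j w_j·f_j(x).
Since both observations come from the same component, the likelihood for component k is f_k(x₁)·f_k(x₂).
  p_A = [(1/(0.97·√(2π)))·exp(−(-2.5−-2.85)²/(2·0.97²)) = 0.411281·exp(-0.06510) = 0.38536] × [0.156146] = 0.0601723
  p_B = [(1/(0.97·√(2π)))·exp(−(-2.5−-1.88)²/(2·0.97²)) = 0.411281·exp(-0.20427) = 0.335293] × [0.380902] = 0.127713
Prior × likelihood for each component:
  w_A·p_A = 0.76 × 0.0601723 = 0.0457309
  w_B·p_B = 0.24 × 0.127713 = 0.0306512
Marginal: 0.0457309 + 0.0306512 = 0.0763822
P(Regime A | x₁,x₂) = 0.0457309 / 0.0763822 ≈ 0.5987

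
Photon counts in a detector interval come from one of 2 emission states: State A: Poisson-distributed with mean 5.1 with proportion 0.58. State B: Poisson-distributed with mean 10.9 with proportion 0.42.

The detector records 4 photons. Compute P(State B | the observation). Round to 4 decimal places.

The responsibility of component k is w_k f_k(x) divided by Σ_j w_j f_j(x).
Component likelihoods at x = 4 photons:
  L_A = e^(−5.1)·5.1^4/4! = 0.171857
  L_B = e^(−10.9)·10.9^4/4! = 0.0108564
Multiply by the mixture weights:
  w_A·L_A = 0.58 × 0.171857 = 0.0996771
  w_B·L_B = 0.42 × 0.0108564 = 0.00455968
Marginal: 0.0996771 + 0.00455968 = 0.104237
P(State B | data) = 0.00455968 / 0.104237 ≈ 0.0437

0.0437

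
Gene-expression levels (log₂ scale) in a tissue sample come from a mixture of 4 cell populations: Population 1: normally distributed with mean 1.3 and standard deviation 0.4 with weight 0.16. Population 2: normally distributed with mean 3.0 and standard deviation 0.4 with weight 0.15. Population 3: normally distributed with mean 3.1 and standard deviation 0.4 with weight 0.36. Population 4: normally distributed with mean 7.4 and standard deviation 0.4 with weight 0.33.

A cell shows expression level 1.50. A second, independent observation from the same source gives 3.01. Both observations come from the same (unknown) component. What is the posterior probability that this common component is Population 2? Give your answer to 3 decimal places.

P(component k | x) = π_k·f_k(x) / marginal(x), where marginal(x) = Σ_j π_j·f_j(x).
Since both observations come from the same component, the likelihood for component k is f_k(x₁)·f_k(x₂).
  f_1 = [0.880163] × [0.000107238] = 9.43869e-05
  f_2 = [0.000881489] × [0.997044] = 0.000878884
  f_3 = [0.000334576] × [0.972427] = 0.00032535
  f_4 = [5.69841e-48] × [6.97155e-27] = 3.97267e-74
Prior × likelihood for each component:
  π_1·f_1 = 0.16 × 9.43869e-05 = 1.51019e-05
  π_2·f_2 = 0.15 × 0.000878884 = 0.000131833
  π_3·f_3 = 0.36 × 0.00032535 = 0.000117126
  π_4·f_4 = 0.33 × 3.97267e-74 = 1.31098e-74
Evidence: 1.51019e-05 + 0.000131833 + 0.000117126 + 1.31098e-74 = 0.000264061
Responsibility of Population 2: 0.000131833 / 0.000264061 ≈ 0.499

0.499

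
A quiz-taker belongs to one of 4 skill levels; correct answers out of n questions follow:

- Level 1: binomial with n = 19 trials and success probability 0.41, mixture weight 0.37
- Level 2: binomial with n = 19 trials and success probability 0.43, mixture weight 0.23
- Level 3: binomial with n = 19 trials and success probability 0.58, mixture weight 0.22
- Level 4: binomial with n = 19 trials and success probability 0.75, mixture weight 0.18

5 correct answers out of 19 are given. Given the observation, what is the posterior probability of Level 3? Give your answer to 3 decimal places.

0.019

P(component k | x) = P(Z=k)·f_k(x) / marginal(x), where marginal(x) = Σ_j P(Z=j)·f_j(x).
Component likelihoods at x = 5 correct answers out of 19:
  p_1 = 0.0834358
  p_2 = 0.0653274
  p_3 = 0.00405635
  p_4 = 1.02795e-05
Weight by the priors:
  P(Z=1)·p_1 = 0.37 × 0.0834358 = 0.0308712
  P(Z=2)·p_2 = 0.23 × 0.0653274 = 0.0150253
  P(Z=3)·p_3 = 0.22 × 0.00405635 = 0.000892396
  P(Z=4)·p_4 = 0.18 × 1.02795e-05 = 1.85031e-06
Evidence: 0.0308712 + 0.0150253 + 0.000892396 + 1.85031e-06 = 0.0467908
P(Level 3 | data) ≈ 0.019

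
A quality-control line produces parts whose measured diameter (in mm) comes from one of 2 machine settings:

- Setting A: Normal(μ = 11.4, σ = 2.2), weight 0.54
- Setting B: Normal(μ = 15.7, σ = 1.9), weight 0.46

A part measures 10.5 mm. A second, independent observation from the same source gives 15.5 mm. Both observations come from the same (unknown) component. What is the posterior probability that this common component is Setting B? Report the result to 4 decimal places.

0.1421

The responsibility of component k is w_k f_k(x) divided by Σ_j w_j f_j(x).
Since both observations come from the same component, the likelihood for component k is f_k(x₁)·f_k(x₂).
  f_A = [0.166781] × [0.0319378] = 0.00532661
  f_B = [0.00496201] × [0.20881] = 0.00103611
Multiply by the mixture weights:
  w_A·f_A = 0.54 × 0.00532661 = 0.00287637
  w_B·f_B = 0.46 × 0.00103611 = 0.000476613
Denominator: 0.00287637 + 0.000476613 = 0.00335298
P(Setting B | x₁, x₂) ≈ 0.1421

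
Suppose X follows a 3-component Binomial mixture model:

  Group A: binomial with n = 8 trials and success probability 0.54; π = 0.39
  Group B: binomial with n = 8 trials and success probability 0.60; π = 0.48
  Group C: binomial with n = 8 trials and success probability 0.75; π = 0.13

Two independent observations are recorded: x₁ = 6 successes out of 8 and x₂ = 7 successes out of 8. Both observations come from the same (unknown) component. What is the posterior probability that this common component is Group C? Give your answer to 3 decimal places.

0.478

P(component k | x) = P(Z=k)·f_k(x) / marginal(x), where marginal(x) = Σ_j P(Z=j)·f_j(x).
Since both observations come from the same component, the likelihood for component k is f_k(x₁)·f_k(x₂).
  L_A = [0.146905] × [0.0492724] = 0.00723836
  L_B = [0.209019] × [0.0895795] = 0.0187238
  L_C = [0.311462] × [0.266968] = 0.0831504
Prior × likelihood for each component:
  P(Z=A)·L_A = 0.39 × 0.00723836 = 0.00282296
  P(Z=B)·L_B = 0.48 × 0.0187238 = 0.00898743
  P(Z=C)·L_C = 0.13 × 0.0831504 = 0.0108096
Marginal: 0.00282296 + 0.00898743 + 0.0108096 = 0.0226199
So the posterior for Group C is 0.0108096 / 0.0226199 ≈ 0.478.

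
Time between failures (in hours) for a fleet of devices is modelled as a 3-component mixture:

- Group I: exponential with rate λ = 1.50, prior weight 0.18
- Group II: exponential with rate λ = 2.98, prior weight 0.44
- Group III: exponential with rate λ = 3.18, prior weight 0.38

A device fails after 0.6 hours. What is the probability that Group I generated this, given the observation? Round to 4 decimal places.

0.2159

By Bayes' theorem, P(k | x) = P(Z=k) f_k(x) / Σ_j P(Z=j) f_j(x).
Component likelihoods at x = 0.6 hours:
  L_I = 0.609854
  L_II = 0.498537
  L_III = 0.471838
Weight by the priors:
  P(Z=I)·L_I = 0.18 × 0.609854 = 0.109774
  P(Z=II)·L_II = 0.44 × 0.498537 = 0.219356
  P(Z=III)·L_III = 0.38 × 0.471838 = 0.179299
Sum: 0.109774 + 0.219356 + 0.179299 = 0.508429
P(Group I | 0.6 hours) ≈ 0.2159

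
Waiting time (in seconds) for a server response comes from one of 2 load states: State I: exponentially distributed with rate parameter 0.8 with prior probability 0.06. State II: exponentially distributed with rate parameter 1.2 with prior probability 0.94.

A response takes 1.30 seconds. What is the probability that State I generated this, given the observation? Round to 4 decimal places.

Posterior ∝ prior × likelihood, so P(k | x) ∝ π_k f_k(x); normalise over all components.
Evaluate each component's likelihood at the observed value:
  f_I = 0.8·e^(−0.8·1.30) = 0.8·e^(−1.0400) = 0.282764
  f_II = 1.2·e^(−1.2·1.30) = 1.2·e^(−1.5600) = 0.252163
Unnormalised posteriors:
  π_I·f_I = 0.06 × 0.282764 = 0.0169658
  π_II·f_II = 0.94 × 0.252163 = 0.237033
Evidence: 0.0169658 + 0.237033 = 0.253999
Responsibility of State I: 0.0169658 / 0.253999 ≈ 0.0668

0.0668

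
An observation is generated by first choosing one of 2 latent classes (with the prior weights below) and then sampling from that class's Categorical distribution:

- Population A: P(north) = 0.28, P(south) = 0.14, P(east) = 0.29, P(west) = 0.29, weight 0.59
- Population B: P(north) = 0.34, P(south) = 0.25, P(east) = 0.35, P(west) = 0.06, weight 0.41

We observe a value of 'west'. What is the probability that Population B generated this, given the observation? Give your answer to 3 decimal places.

0.126

The responsibility of component k is w_k f_k(x) divided by Σ_j w_j f_j(x).
Component likelihoods at x = 'west':
  L_A = P(west | comp) = 0.29
  L_B = P(west | comp) = 0.06
Unnormalised posteriors:
  w_A·L_A = 0.59 × 0.29 = 0.1711
  w_B·L_B = 0.41 × 0.06 = 0.0246
Normaliser: 0.1711 + 0.0246 = 0.1957
Responsibility of Population B: 0.0246 / 0.1957 ≈ 0.126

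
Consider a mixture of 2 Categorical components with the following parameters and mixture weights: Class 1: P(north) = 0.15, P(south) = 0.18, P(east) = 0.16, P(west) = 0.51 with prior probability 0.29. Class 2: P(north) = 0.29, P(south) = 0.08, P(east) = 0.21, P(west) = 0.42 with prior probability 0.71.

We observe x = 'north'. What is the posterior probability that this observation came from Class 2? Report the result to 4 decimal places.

The responsibility of component k is π_k f_k(x) divided by Σ_j π_j f_j(x).
Component likelihoods at x = 'north':
  p_1 = P(north | comp) = 0.15
  p_2 = P(north | comp) = 0.29
Weight by the priors:
  π_1·p_1 = 0.29 × 0.15 = 0.0435
  π_2·p_2 = 0.71 × 0.29 = 0.2059
Denominator: 0.0435 + 0.2059 = 0.2494
So the posterior for Class 2 is 0.2059 / 0.2494 ≈ 0.8256.

0.8256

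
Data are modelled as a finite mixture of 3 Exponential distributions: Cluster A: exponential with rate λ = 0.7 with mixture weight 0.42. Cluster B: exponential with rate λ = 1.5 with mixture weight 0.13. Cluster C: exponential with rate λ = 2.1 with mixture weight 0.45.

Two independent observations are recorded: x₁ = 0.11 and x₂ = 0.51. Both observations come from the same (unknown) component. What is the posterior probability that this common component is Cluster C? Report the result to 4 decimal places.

Apply Bayes' rule: the posterior for each component is proportional to its prior times its likelihood at x.
Since both observations come from the same component, the likelihood for component k is f_k(x₁)·f_k(x₂).
  p_A = [0.7·e^(−0.7·0.11) = 0.7·e^(−0.0770) = 0.648123] × [0.489841] = 0.317477
  p_B = [1.5·e^(−1.5·0.11) = 1.5·e^(−0.1650) = 1.27184] × [0.698001] = 0.887746
  p_C = [2.1·e^(−2.1·0.11) = 2.1·e^(−0.2310) = 1.66685] × [0.719598] = 1.19946
Prior × likelihood for each component:
  w_A·p_A = 0.42 × 0.317477 = 0.13334
  w_B·p_B = 0.13 × 0.887746 = 0.115407
  w_C·p_C = 0.45 × 1.19946 = 0.539759
Sum: 0.13334 + 0.115407 + 0.539759 = 0.788506
So the posterior for Cluster C is 0.539759 / 0.788506 ≈ 0.6845.

0.6845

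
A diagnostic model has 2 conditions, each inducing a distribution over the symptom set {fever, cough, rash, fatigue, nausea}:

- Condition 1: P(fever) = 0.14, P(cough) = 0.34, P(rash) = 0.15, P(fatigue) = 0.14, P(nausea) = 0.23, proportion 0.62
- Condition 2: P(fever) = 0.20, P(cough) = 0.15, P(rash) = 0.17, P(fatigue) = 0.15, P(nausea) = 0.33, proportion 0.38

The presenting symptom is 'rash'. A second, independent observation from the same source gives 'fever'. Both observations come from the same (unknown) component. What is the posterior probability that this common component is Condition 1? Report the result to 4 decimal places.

0.5019

By Bayes' theorem, P(k | x) = P(Z=k) f_k(x) / Σ_j P(Z=j) f_j(x).
Since both observations come from the same component, the likelihood for component k is f_k(x₁)·f_k(x₂).
  L_1 = [0.15] × [0.14] = 0.021
  L_2 = [0.17] × [0.2] = 0.034
Multiply by the mixture weights:
  P(Z=1)·L_1 = 0.62 × 0.021 = 0.01302
  P(Z=2)·L_2 = 0.38 × 0.034 = 0.01292
Marginal: 0.01302 + 0.01292 = 0.02594
P(Condition 1 | data) = 0.01302 / 0.02594 ≈ 0.5019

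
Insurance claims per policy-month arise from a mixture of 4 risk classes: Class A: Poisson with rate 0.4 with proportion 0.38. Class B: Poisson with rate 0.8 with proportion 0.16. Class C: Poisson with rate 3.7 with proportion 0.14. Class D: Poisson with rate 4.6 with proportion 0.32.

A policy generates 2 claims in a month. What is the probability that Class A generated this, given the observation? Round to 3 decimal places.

Posterior ∝ prior × likelihood, so P(k | x) ∝ π_k f_k(x); normalise over all components.
Poisson probabilities:
  p_A = e^(−0.4)·0.4^2/2! = 0.0536256
  p_B = e^(−0.8)·0.8^2/2! = 0.143785
  p_C = e^(−3.7)·3.7^2/2! = 0.169233
  p_D = e^(−4.6)·4.6^2/2! = 0.106348
Unnormalised posteriors:
  π_A·p_A = 0.38 × 0.0536256 = 0.0203777
  π_B·p_B = 0.16 × 0.143785 = 0.0230056
  π_C·p_C = 0.14 × 0.169233 = 0.0236926
  π_D·p_D = 0.32 × 0.106348 = 0.0340315
Normaliser: 0.0203777 + 0.0230056 + 0.0236926 + 0.0340315 = 0.101107
P(Class A | 2 claims) = 0.0203777 / 0.101107 ≈ 0.202

0.202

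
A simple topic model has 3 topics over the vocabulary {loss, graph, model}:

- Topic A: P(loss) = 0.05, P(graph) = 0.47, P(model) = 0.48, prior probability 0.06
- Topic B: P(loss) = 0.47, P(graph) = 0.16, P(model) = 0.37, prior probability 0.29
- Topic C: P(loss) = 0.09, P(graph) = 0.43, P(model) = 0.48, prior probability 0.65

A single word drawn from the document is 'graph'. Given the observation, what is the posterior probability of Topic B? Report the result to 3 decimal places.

0.131

Posterior ∝ prior × likelihood, so P(k | x) ∝ w_k f_k(x); normalise over all components.
Categorical probabilities:
  f_A = P(graph | comp) = 0.47
  f_B = P(graph | comp) = 0.16
  f_C = P(graph | comp) = 0.43
Weight by the priors:
  w_A·f_A = 0.06 × 0.47 = 0.0282
  w_B·f_B = 0.29 × 0.16 = 0.0464
  w_C·f_C = 0.65 × 0.43 = 0.2795
Sum: 0.0282 + 0.0464 + 0.2795 = 0.3541
P(Topic B | data) ≈ 0.131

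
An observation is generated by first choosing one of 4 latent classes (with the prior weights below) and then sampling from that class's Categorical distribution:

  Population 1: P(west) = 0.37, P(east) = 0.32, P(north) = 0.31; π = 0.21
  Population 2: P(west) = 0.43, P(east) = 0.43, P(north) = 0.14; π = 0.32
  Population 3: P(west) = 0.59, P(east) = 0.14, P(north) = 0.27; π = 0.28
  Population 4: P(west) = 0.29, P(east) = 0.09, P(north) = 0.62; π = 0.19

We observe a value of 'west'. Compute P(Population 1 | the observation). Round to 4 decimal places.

0.1784

The responsibility of component k is π_k f_k(x) divided by Σ_j π_j f_j(x).
Component likelihoods at x = 'west':
  L_1 = P(west | comp) = 0.37
  L_2 = P(west | comp) = 0.43
  L_3 = P(west | comp) = 0.59
  L_4 = P(west | comp) = 0.29
Multiply by the mixture weights:
  π_1·L_1 = 0.21 × 0.37 = 0.0777
  π_2·L_2 = 0.32 × 0.43 = 0.1376
  π_3·L_3 = 0.28 × 0.59 = 0.1652
  π_4·L_4 = 0.19 × 0.29 = 0.0551
Marginal: 0.0777 + 0.1376 + 0.1652 + 0.0551 = 0.4356
So the posterior for Population 1 is 0.0777 / 0.4356 ≈ 0.1784.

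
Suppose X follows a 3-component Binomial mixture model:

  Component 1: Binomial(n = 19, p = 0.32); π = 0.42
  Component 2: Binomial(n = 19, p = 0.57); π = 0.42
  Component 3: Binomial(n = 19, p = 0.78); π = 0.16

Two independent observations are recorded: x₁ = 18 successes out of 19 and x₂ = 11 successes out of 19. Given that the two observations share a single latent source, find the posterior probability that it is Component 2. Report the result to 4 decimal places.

Posterior ∝ prior × likelihood, so P(k | x) ∝ w_k f_k(x); normalise over all components.
Since both observations come from the same component, the likelihood for component k is f_k(x₁)·f_k(x₂).
  p_1 = [1.59942e-08] × [0.0124491] = 1.99114e-10
  p_2 = [0.000329587] × [0.182301] = 6.0084e-05
  p_3 = [0.0477396] × [0.0269675] = 0.00128742
Multiply by the mixture weights:
  w_1·p_1 = 0.42 × 1.99114e-10 = 8.36278e-11
  w_2·p_2 = 0.42 × 6.0084e-05 = 2.52353e-05
  w_3·p_3 = 0.16 × 0.00128742 = 0.000205987
Denominator: 8.36278e-11 + 2.52353e-05 + 0.000205987 = 0.000231222
P(Component 2 | x₁, x₂) = 2.52353e-05 / 0.000231222 ≈ 0.1091

0.1091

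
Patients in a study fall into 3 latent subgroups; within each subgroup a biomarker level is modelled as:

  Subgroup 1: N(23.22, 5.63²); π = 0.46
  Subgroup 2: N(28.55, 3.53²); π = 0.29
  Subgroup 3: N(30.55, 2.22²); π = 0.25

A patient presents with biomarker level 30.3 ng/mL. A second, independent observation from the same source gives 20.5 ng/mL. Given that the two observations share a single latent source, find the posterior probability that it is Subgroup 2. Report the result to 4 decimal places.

0.2069

Apply Bayes' rule: the posterior for each component is proportional to its prior times its likelihood at x.
Since both observations come from the same component, the likelihood for component k is f_k(x₁)·f_k(x₂).
  L_1 = [0.0321365] × [0.0630547] = 0.00202636
  L_2 = [0.0999464] × [0.00839205] = 0.000838756
  L_3 = [0.178568] × [6.37305e-06] = 1.13802e-06
Weight by the priors:
  π_1·L_1 = 0.46 × 0.00202636 = 0.000932124
  π_2·L_2 = 0.29 × 0.000838756 = 0.000243239
  π_3·L_3 = 0.25 × 1.13802e-06 = 2.84505e-07
Sum: 0.000932124 + 0.000243239 + 2.84505e-07 = 0.00117565
P(Subgroup 2 | x₁, x₂) = 0.000243239 / 0.00117565 ≈ 0.2069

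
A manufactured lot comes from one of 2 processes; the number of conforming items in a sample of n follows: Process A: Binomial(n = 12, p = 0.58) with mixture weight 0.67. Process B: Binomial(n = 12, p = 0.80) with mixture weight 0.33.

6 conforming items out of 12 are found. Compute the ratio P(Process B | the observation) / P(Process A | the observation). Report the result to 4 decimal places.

The posterior odds equal the prior odds times the likelihood ratio: (π_i/π_j)·(f_i(x)/f_j(x)).
Component likelihoods at x = 6 conforming items out of 12:
  L_A = C(12,6)·0.58^6·0.42^6 = 924·0.0380687·0.00548903 = 0.193079
  L_B = C(12,6)·0.80^6·0.20^6 = 924·0.262144·6.4e-05 = 0.0155021
0.00511571 / 0.129363 ≈ 0.0395

0.0395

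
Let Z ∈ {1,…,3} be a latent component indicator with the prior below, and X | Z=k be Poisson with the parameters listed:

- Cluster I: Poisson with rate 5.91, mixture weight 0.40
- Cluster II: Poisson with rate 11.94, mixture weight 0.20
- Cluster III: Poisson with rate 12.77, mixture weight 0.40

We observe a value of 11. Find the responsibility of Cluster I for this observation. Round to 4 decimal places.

P(component k | x) = π_k·f_k(x) / marginal(x), where marginal(x) = Σ_j π_j·f_j(x).
Poisson probabilities:
  L_I = 0.020875
  L_II = 0.114925
  L_III = 0.104955
Multiply by the mixture weights:
  π_I·L_I = 0.40 × 0.020875 = 0.00834999
  π_II·L_II = 0.20 × 0.114925 = 0.0229851
  π_III·L_III = 0.40 × 0.104955 = 0.041982
Denominator: 0.00834999 + 0.0229851 + 0.041982 = 0.0733171
P(Cluster I | data) = 0.00834999 / 0.0733171 ≈ 0.1139

0.1139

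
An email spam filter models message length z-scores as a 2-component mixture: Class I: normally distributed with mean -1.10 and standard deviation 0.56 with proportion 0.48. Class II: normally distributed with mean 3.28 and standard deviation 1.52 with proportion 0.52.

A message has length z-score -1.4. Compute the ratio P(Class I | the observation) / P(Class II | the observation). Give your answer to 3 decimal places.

248.377

Since P(k|x) ∝ P(Z=k) f_k(x), the posterior odds are P(Z=i) f_i(x) / (P(Z=j) f_j(x)).
Component likelihoods at x = -1.4:
  p_I = 0.617167
  p_II = 0.00229366
0.29624 / 0.0011927 ≈ 248.377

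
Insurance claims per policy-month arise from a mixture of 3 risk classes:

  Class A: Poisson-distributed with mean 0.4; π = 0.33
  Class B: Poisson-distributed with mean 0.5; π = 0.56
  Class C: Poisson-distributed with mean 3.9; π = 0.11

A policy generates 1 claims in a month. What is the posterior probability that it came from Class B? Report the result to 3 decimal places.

0.636

By Bayes' theorem, P(k | x) = π_k f_k(x) / Σ_j π_j f_j(x).
Component likelihoods at x = 1 claims:
  f_A = 0.268128
  f_B = 0.303265
  f_C = 0.0789435
Weight by the priors:
  π_A·f_A = 0.33 × 0.268128 = 0.0884822
  π_B·f_B = 0.56 × 0.303265 = 0.169829
  π_C·f_C = 0.11 × 0.0789435 = 0.00868378
Normaliser: 0.0884822 + 0.169829 + 0.00868378 = 0.266995
P(Class B | the observation) ≈ 0.636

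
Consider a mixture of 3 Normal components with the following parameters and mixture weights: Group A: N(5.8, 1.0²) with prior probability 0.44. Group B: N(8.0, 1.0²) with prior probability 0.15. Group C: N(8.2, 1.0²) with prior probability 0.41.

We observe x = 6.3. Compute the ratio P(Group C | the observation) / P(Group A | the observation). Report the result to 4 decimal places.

Since P(k|x) ∝ π_k f_k(x), the posterior odds are π_i f_i(x) / (π_j f_j(x)).
Component likelihoods at x = 6.3:
  L_A = 0.352065
  L_B = 0.0940491
  L_C = 0.0656158
Posterior odds = (π_C·L_C) / (π_A·L_A) = (0.41·0.0656158) / (0.44·0.352065) = 0.0269025 / 0.154909 ≈ 0.1737

0.1737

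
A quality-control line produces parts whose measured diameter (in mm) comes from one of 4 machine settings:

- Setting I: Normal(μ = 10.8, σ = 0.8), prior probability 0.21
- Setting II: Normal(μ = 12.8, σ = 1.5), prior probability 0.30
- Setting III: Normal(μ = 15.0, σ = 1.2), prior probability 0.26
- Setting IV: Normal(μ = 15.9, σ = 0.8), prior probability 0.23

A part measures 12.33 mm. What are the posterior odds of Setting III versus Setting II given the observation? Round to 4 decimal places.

0.0957

Posterior odds = (P(Z=i) f_i(x)) / (P(Z=j) f_j(x)); the normalising sum cancels.
Normal densities:
  L_I = 0.0800885
  L_II = 0.253221
  L_III = 0.0279714
  L_IV = 2.36358e-05
Odds = (0.26/0.30) × (0.0279714/0.253221) = 0.866667 × 0.110462 ≈ 0.0957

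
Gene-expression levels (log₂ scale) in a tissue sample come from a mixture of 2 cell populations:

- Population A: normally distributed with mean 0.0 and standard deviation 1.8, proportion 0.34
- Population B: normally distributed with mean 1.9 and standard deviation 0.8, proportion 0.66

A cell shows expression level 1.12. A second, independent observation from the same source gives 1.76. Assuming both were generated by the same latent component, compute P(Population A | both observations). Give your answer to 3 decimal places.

Apply Bayes' rule: the posterior for each component is proportional to its prior times its likelihood at x.
Since both observations come from the same component, the likelihood for component k is f_k(x₁)·f_k(x₂).
  f_A = [(1/(1.8·√(2π)))·exp(−(1.12−0.0)²/(2·1.8²)) = 0.221635·exp(-0.19358) = 0.182628] × [0.137415] = 0.0250958
  f_B = [(1/(0.8·√(2π)))·exp(−(1.12−1.9)²/(2·0.8²)) = 0.498678·exp(-0.47531) = 0.310023] × [0.4911] = 0.152252
Unnormalised posteriors:
  π_A·f_A = 0.34 × 0.0250958 = 0.00853257
  π_B·f_B = 0.66 × 0.152252 = 0.100487
Normaliser: 0.00853257 + 0.100487 = 0.109019
P(Population A | x₁, x₂) = 0.00853257 / 0.109019 ≈ 0.078

0.078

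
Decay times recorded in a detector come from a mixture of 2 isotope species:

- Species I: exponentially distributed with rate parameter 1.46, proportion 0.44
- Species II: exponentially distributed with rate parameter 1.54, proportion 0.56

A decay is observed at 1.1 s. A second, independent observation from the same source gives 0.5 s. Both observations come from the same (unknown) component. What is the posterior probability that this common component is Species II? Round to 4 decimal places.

0.5547

Apply Bayes' rule: the posterior for each component is proportional to its prior times its likelihood at x.
Since both observations come from the same component, the likelihood for component k is f_k(x₁)·f_k(x₂).
  f_I = [0.293006] × [0.703587] = 0.206155
  f_II = [0.283026] × [0.71304] = 0.201809
Prior × likelihood for each component:
  π_I·f_I = 0.44 × 0.206155 = 0.0907082
  π_II·f_II = 0.56 × 0.201809 = 0.113013
Sum: 0.0907082 + 0.113013 = 0.203721
So the posterior for Species II is 0.113013 / 0.203721 ≈ 0.5547.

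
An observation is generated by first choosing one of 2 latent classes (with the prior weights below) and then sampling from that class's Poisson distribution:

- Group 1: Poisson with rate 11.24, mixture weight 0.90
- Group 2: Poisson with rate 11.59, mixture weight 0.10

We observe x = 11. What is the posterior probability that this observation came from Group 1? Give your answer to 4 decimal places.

P(component k | x) = π_k·f_k(x) / marginal(x), where marginal(x) = Σ_j π_j·f_j(x).
Poisson probabilities:
  L_1 = e^(−11.24)·11.24^11/11! = 0.11907
  L_2 = e^(−11.59)·11.59^11/11! = 0.117568
Multiply by the mixture weights:
  π_1·L_1 = 0.90 × 0.11907 = 0.107163
  π_2·L_2 = 0.10 × 0.117568 = 0.0117568
Marginal: 0.107163 + 0.0117568 = 0.11892
P(Group 1 | x) ≈ 0.9011

0.9011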